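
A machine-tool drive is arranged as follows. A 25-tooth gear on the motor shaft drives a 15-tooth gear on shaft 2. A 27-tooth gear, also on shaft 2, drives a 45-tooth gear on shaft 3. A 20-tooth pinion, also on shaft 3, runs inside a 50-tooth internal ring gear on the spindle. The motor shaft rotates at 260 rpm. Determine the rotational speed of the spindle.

Gear mesh: ratio = 15/25 = 0.6, so shaft 2 turns at 260 / 0.6 = 433.33 rpm.
Gear mesh: ratio = 45/27 = 1.6667, so shaft 3 turns at 433.33 / 1.6667 = 260 rpm.
Internal gear: ratio = 50/20 = 2.5, so the spindle turns at 260 / 2.5 = 104 rpm.

104 rpm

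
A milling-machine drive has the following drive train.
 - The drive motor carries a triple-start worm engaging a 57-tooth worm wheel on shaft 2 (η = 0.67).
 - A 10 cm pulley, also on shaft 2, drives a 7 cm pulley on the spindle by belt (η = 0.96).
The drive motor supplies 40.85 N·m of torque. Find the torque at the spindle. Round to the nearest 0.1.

349.5 N·m

Worm: ratio = 57/3 = 19; torque at shaft 2 = 40.85 × 19 × 0.67 = 520.02 N·m.
Belt: ratio = 7/10 = 0.7; torque at the spindle = 520.02 × 0.7 × 0.96 = 349.45 N·m.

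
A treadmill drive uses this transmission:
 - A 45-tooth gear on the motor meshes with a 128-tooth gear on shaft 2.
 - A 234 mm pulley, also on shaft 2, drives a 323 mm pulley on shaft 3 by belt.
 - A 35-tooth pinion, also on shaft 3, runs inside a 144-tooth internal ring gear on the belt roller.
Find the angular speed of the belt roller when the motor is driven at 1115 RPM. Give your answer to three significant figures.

gear mesh 128/45 = 2.8444 → 1115/2.8444 = 391.99 RPM
belt 323/234 = 1.3803 → 391.99/1.3803 = 283.98 RPM
internal gear 144/35 = 4.1143 → 283.98/4.1143 = 69.023 RPM

69.0 RPM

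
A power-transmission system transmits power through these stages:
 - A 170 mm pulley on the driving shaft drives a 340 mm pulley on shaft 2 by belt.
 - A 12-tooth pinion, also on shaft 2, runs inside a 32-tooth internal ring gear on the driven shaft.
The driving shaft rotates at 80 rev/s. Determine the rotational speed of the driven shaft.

belt 340/170 = 2 → 80/2 = 40 rev/s
internal gear 32/12 = 2.6667 → 40/2.6667 = 15 rev/s

15 rev/s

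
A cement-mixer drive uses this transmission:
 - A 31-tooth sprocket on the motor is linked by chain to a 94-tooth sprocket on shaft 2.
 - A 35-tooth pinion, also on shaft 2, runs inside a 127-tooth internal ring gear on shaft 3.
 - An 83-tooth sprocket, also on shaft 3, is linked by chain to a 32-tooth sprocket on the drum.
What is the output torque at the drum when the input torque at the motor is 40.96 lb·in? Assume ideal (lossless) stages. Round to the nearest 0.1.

Chain: ratio = 94/31 = 3.0323; torque at shaft 2 = 40.96 × 3.0323 = 124.2 lb·in.
Internal gear: ratio = 127/35 = 3.6286; torque at shaft 3 = 124.2 × 3.6286 = 450.67 lb·in.
Chain: ratio = 32/83 = 0.38554; torque at the drum = 450.67 × 0.38554 = 173.75 lb·in.

173.8 lb·in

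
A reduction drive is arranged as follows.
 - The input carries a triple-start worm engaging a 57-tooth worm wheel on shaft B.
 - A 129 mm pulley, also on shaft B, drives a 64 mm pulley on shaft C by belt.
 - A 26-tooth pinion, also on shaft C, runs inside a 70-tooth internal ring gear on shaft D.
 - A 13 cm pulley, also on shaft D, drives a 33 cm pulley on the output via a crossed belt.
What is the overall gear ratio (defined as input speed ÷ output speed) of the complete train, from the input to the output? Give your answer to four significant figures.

64.42

Each stage contributes driven/driver: worm 57/3 = 19, belt 64/129 = 0.49612, internal gear 70/26 = 2.6923, belt 33/13 = 2.5385.
Overall: 19 × 0.49612 × 2.6923 × 2.5385 = 64.423.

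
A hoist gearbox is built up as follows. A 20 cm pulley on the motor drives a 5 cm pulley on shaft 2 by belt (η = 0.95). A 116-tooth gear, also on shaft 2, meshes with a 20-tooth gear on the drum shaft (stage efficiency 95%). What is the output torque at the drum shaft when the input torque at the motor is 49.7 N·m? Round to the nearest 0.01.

belt 5/20 = 0.25 → τ = 49.7·0.25·0.95 = 11.804 N·m
gear mesh 20/116 = 0.17241 → τ = 11.804·0.17241·0.95 = 1.9334 N·m

1.93 N·m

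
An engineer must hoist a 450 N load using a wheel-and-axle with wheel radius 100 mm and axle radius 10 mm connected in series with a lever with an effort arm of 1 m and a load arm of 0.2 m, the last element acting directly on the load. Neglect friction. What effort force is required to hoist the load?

9 N

Wheel-and-axle MA = R/r = 100/10 = 10.
Lever MA = effort arm / load arm = 1/0.2 = 5.
Combined ideal MA = 10 × 5 = 50.
Effort = load / MA = 450 / 50 = 9 N.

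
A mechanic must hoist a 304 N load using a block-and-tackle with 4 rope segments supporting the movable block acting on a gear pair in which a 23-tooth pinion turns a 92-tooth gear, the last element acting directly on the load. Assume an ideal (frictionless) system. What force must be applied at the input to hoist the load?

19 N

Block-and-tackle MA = number of supporting rope parts = 4.
Gear pair MA = 92/23 = 4.
Combined ideal MA = 4 × 4 = 16.
Effort = load / MA = 304 / 16 = 19 N.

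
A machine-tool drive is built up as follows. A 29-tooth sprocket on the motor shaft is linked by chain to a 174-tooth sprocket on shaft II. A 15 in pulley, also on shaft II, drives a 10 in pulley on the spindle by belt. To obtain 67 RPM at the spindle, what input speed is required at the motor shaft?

Overall ratio R = 6 × 0.66667 = 4.
Required input speed = output speed × R = 67 × 4 = 268 RPM.

268 RPM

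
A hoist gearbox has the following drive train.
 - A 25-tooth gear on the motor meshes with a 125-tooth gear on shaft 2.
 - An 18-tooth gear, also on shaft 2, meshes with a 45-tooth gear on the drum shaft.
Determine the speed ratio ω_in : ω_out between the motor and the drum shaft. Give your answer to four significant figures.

12.50

Each stage contributes driven/driver: gear mesh 125/25 = 5, gear mesh 45/18 = 2.5.
Overall: 5 × 2.5 = 12.5.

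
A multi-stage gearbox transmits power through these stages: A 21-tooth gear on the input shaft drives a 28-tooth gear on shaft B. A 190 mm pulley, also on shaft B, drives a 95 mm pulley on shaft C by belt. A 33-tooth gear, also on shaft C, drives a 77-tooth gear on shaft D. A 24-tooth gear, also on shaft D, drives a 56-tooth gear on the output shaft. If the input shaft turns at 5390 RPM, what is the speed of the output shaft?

1485 RPM

the input shaft → shaft B (gear mesh, 28/21): 5390 ÷ 1.3333 = 4042.5 RPM
shaft B → shaft C (belt, 95/190): 4042.5 ÷ 0.5 = 8085 RPM
shaft C → shaft D (gear mesh, 77/33): 8085 ÷ 2.3333 = 3465 RPM
shaft D → the output shaft (gear mesh, 56/24): 3465 ÷ 2.3333 = 1485 RPM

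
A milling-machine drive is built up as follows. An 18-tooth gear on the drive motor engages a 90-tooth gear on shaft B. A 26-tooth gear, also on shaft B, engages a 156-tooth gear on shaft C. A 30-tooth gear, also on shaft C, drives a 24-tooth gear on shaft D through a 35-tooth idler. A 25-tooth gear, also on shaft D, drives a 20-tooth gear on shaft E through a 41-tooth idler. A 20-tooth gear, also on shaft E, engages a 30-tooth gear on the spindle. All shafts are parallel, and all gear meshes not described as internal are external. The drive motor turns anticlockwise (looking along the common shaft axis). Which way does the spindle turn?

the drive motor → shaft B: external mesh, 1 reversal → CW.
shaft B → shaft C: external mesh, 1 reversal → CCW.
shaft C → shaft D: driver → idler → driven is 2 external meshes, 2 reversals → CCW.
shaft D → shaft E: driver → idler → driven is 2 external meshes, 2 reversals → CCW.
shaft E → the spindle: external mesh, 1 reversal → CW.
7 reversals in total — an odd number — so the spindle turns opposite to the drive motor.

clockwise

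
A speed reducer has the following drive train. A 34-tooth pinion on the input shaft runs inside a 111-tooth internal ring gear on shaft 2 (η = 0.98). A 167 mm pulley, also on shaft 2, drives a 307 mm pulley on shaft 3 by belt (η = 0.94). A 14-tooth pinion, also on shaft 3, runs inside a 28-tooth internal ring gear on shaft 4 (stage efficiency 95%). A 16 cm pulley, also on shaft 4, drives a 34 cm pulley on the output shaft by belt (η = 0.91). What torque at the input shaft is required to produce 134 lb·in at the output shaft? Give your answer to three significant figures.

6.60 lb·in

Overall ratio R = 3.2647 × 1.8383 × 2 × 2.125 = 25.507; overall efficiency η = 0.98 × 0.94 × 0.95 × 0.91 = 0.7964.
Input torque = output torque / (R × η) = 134 / (25.507 × 0.7964) = 6.5968 lb·in.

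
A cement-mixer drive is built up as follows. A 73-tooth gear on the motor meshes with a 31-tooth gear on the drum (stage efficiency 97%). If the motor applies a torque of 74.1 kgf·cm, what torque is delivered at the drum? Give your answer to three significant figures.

gear mesh 31/73 = 0.42466 → τ = 74.1·0.42466·0.97 = 30.523 kgf·cm

30.5 kgf·cm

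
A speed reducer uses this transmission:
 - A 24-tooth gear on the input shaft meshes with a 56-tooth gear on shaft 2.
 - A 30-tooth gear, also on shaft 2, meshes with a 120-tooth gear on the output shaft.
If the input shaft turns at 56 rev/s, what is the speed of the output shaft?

Gear mesh: ratio = 56/24 = 2.3333, so shaft 2 turns at 56 / 2.3333 = 24 rev/s.
Gear mesh: ratio = 120/30 = 4, so the output shaft turns at 24 / 4 = 6 rev/s.

6 rev/s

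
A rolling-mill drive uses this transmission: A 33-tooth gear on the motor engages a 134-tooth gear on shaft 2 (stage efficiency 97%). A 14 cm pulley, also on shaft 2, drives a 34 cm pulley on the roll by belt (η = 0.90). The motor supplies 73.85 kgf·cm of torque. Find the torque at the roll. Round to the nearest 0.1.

635.8 kgf·cm

Gear mesh: ratio = 134/33 = 4.0606; torque at shaft 2 = 73.85 × 4.0606 × 0.97 = 290.88 kgf·cm.
Belt: ratio = 34/14 = 2.4286; torque at the roll = 290.88 × 2.4286 × 0.90 = 635.78 kgf·cm.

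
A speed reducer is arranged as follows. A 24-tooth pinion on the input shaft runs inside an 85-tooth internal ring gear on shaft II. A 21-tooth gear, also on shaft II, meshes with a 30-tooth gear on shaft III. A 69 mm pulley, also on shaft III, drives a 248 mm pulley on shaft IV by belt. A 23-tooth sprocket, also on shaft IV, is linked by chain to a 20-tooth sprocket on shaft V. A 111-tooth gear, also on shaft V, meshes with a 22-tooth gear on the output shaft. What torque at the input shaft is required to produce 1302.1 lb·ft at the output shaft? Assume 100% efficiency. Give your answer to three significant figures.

Overall ratio R = 3.5417 × 1.4286 × 3.5942 × 0.86957 × 0.1982 = 3.1341.
Input torque = output torque / R = 1302.1 / 3.1341 = 415.46 lb·ft.

415 lb·ft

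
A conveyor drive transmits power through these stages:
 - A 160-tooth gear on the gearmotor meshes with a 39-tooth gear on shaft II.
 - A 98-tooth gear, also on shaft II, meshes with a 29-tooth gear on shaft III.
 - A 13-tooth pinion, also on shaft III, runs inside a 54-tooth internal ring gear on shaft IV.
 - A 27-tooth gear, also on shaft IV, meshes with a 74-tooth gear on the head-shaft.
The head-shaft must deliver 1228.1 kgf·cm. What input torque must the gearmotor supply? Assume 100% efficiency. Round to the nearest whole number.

Overall ratio R = 0.24375 × 0.29592 × 4.1538 × 2.7407 = 0.82117.
Input torque = output torque / R = 1228.1 / 0.82117 = 1495.5 kgf·cm.

1496 kgf·cm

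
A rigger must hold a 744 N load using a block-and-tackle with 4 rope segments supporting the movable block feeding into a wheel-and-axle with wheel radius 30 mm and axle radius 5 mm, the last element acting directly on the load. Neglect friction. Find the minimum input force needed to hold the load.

31 N

Block-and-tackle MA = number of supporting rope parts = 4.
Wheel-and-axle MA = R/r = 30/5 = 6.
Combined ideal MA = 4 × 6 = 24.
Effort = load / MA = 744 / 24 = 31 N.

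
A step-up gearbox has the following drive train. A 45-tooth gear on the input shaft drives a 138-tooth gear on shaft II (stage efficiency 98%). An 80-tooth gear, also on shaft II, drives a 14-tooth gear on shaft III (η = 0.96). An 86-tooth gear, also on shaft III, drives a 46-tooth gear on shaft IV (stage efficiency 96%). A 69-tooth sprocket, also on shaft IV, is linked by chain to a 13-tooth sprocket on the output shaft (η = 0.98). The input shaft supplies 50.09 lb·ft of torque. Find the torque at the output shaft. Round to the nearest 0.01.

gear mesh 138/45 = 3.0667 → τ = 50.09·3.0667·0.98 = 150.54 lb·ft
gear mesh 14/80 = 0.175 → τ = 150.54·0.175·0.96 = 25.29 lb·ft
gear mesh 46/86 = 0.53488 → τ = 25.29·0.53488·0.96 = 12.986 lb·ft
chain 13/69 = 0.18841 → τ = 12.986·0.18841·0.98 = 2.3978 lb·ft

2.40 lb·ft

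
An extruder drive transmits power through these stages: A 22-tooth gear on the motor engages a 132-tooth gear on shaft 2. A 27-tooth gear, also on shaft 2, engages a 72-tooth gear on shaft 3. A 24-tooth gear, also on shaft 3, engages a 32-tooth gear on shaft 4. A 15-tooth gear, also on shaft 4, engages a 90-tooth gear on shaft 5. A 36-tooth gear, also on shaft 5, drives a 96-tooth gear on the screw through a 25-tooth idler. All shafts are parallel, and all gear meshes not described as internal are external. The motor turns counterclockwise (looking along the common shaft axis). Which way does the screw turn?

counterclockwise

the motor → shaft 2: external mesh, 1 reversal → CW.
shaft 2 → shaft 3: external mesh, 1 reversal → CCW.
shaft 3 → shaft 4: external mesh, 1 reversal → CW.
shaft 4 → shaft 5: external mesh, 1 reversal → CCW.
shaft 5 → the screw: driver → idler → driven is 2 external meshes, 2 reversals → CCW.
6 reversals in total — an even number — so the screw turns the same way as the motor.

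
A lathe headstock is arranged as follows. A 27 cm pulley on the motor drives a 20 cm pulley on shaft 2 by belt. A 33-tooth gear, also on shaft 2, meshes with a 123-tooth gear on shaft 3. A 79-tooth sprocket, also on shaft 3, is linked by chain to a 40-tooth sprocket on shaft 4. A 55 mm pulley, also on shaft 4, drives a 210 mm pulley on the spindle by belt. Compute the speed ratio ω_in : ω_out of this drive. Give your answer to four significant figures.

5.338

Each stage contributes driven/driver: belt 20/27 = 0.74074, gear mesh 123/33 = 3.7273, chain 40/79 = 0.50633, belt 210/55 = 3.8182.
Overall: 0.74074 × 3.7273 × 0.50633 × 3.8182 = 5.3376.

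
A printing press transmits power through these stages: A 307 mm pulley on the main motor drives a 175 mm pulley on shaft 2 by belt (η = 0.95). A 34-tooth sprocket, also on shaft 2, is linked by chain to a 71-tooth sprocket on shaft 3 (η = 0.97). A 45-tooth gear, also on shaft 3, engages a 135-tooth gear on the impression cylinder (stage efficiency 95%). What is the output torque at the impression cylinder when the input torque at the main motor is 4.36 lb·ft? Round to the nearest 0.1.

13.6 lb·ft

Belt: ratio = 175/307 = 0.57003; torque at shaft 2 = 4.36 × 0.57003 × 0.95 = 2.3611 lb·ft.
Chain: ratio = 71/34 = 2.0882; torque at shaft 3 = 2.3611 × 2.0882 × 0.97 = 4.7826 lb·ft.
Gear mesh: ratio = 135/45 = 3; torque at the impression cylinder = 4.7826 × 3 × 0.95 = 13.63 lb·ft.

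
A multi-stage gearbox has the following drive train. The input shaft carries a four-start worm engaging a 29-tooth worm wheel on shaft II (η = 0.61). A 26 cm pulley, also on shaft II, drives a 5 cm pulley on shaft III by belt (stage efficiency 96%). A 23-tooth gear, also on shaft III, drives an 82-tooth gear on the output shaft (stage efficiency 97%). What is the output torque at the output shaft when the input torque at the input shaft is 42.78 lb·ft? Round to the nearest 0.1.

Worm: ratio = 29/4 = 7.25; torque at shaft II = 42.78 × 7.25 × 0.61 = 189.19 lb·ft.
Belt: ratio = 5/26 = 0.19231; torque at shaft III = 189.19 × 0.19231 × 0.96 = 34.928 lb·ft.
Gear mesh: ratio = 82/23 = 3.5652; torque at the output shaft = 34.928 × 3.5652 × 0.97 = 120.79 lb·ft.

120.8 lb·ft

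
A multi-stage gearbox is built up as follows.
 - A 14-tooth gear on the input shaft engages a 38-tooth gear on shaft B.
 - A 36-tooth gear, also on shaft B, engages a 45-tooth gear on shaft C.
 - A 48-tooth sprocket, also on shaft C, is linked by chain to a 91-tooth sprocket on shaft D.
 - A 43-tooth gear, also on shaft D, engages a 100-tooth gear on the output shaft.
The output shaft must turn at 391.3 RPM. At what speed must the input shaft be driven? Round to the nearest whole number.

Overall ratio R = 2.7143 × 1.25 × 1.8958 × 2.3256 = 14.959.
Required input speed = output speed × R = 391.3 × 14.959 = 5853.4 RPM.

5853 RPM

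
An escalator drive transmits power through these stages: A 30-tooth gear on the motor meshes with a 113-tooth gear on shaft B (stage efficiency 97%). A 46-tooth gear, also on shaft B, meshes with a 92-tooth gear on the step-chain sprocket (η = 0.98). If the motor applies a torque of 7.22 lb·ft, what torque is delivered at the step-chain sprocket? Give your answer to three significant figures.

gear mesh 113/30 = 3.7667 → τ = 7.22·3.7667·0.97 = 26.379 lb·ft
gear mesh 92/46 = 2 → τ = 26.379·2·0.98 = 51.704 lb·ft

51.7 lb·ft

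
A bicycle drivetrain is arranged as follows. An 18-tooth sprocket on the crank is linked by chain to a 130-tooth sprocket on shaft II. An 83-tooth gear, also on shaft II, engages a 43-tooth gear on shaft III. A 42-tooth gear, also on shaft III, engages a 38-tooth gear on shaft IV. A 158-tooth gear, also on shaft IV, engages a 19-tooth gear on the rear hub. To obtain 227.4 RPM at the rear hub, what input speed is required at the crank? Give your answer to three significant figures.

Overall ratio R = 7.2222 × 0.51807 × 0.90476 × 0.12025 = 0.40709.
Required input speed = output speed × R = 227.4 × 0.40709 = 92.573 RPM.

92.6 RPM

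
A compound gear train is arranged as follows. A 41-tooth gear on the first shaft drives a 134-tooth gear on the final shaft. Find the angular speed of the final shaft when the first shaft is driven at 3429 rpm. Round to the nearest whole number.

1049 rpm

the first shaft → the final shaft (gear mesh, 134/41): 3429 ÷ 3.2683 = 1049.2 rpm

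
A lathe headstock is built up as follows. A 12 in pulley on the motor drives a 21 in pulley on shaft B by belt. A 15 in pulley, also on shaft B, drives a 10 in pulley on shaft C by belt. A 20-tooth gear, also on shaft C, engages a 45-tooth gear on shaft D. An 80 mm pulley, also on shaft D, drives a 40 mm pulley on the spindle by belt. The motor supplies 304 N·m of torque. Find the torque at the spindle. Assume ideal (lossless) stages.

Belt: ratio = 21/12 = 1.75; torque at shaft B = 304 × 1.75 = 532 N·m.
Belt: ratio = 10/15 = 0.66667; torque at shaft C = 532 × 0.66667 = 354.67 N·m.
Gear mesh: ratio = 45/20 = 2.25; torque at shaft D = 354.67 × 2.25 = 798 N·m.
Belt: ratio = 40/80 = 0.5; torque at the spindle = 798 × 0.5 = 399 N·m.

399 N·m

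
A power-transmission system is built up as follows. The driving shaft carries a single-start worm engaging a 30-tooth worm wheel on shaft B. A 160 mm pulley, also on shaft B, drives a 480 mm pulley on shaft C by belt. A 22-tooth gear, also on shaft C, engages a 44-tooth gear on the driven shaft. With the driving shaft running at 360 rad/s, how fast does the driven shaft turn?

worm 30/1 = 30 → 360/30 = 12 rad/s
belt 480/160 = 3 → 12/3 = 4 rad/s
gear mesh 44/22 = 2 → 4/2 = 2 rad/s

2 rad/s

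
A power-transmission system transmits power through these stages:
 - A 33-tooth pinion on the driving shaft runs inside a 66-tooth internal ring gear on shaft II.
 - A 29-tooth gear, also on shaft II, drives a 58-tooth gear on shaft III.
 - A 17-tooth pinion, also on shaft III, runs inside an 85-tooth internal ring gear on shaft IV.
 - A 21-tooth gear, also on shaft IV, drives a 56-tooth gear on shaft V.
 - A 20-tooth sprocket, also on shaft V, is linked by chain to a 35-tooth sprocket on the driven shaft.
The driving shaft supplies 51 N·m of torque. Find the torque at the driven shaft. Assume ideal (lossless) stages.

After the internal gear (66/33): 51 × 2 = 102 N·m
After the gear mesh (58/29): 102 × 2 = 204 N·m
After the internal gear (85/17): 204 × 5 = 1020 N·m
After the gear mesh (56/21): 1020 × 2.6667 = 2720 N·m
After the chain (35/20): 2720 × 1.75 = 4760 N·m

4760 N·m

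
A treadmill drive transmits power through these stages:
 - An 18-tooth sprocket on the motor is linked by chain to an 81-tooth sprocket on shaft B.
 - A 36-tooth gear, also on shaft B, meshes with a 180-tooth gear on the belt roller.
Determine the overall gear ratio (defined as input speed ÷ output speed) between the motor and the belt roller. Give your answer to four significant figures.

22.50

Each stage contributes driven/driver: chain 81/18 = 4.5, gear mesh 180/36 = 5.
Overall: 4.5 × 5 = 22.5.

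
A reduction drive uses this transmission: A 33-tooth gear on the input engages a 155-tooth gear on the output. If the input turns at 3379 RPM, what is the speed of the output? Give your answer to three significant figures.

the input → the output (gear mesh, 155/33): 3379 ÷ 4.697 = 719.4 RPM

719 RPM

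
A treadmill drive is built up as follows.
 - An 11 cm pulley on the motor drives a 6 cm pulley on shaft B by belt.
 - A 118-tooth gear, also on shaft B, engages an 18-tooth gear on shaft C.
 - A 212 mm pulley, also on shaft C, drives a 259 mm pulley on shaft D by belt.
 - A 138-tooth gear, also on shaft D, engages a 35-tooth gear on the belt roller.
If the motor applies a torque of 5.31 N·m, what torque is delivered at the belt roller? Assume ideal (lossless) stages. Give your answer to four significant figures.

belt 6/11 = 0.54545 → τ = 5.31·0.54545 = 2.8964 N·m
gear mesh 18/118 = 0.15254 → τ = 2.8964·0.15254 = 0.44182 N·m
belt 259/212 = 1.2217 → τ = 0.44182·1.2217 = 0.53977 N·m
gear mesh 35/138 = 0.25362 → τ = 0.53977·0.25362 = 0.1369 N·m

0.1369 N·m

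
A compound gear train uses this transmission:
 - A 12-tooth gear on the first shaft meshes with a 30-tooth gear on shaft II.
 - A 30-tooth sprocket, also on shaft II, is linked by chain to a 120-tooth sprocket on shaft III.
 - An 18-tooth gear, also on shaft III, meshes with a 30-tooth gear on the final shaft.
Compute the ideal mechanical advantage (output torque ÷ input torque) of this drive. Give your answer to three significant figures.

Each stage contributes driven/driver: gear mesh 30/12 = 2.5, chain 120/30 = 4, gear mesh 30/18 = 1.6667.
Overall: 2.5 × 4 × 1.6667 = 16.667.

16.7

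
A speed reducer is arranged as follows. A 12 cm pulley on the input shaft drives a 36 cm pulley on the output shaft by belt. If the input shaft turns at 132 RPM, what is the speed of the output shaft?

belt 36/12 = 3 → 132/3 = 44 RPM

44 RPM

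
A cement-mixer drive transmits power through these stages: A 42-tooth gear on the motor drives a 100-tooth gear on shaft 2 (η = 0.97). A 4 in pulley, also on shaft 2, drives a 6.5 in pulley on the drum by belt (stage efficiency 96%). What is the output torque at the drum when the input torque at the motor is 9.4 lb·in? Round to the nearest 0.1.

33.9 lb·in

Gear mesh: ratio = 100/42 = 2.381; torque at shaft 2 = 9.4 × 2.381 × 0.97 = 21.71 lb·in.
Belt: ratio = 6.5/4 = 1.625; torque at the drum = 21.71 × 1.625 × 0.96 = 33.867 lb·in.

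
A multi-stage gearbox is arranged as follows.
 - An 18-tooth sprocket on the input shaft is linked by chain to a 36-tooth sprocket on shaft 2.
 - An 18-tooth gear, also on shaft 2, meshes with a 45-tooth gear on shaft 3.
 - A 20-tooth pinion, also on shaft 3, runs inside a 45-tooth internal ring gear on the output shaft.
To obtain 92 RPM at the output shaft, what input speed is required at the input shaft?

Overall ratio R = 2 × 2.5 × 2.25 = 11.25.
Required input speed = output speed × R = 92 × 11.25 = 1035 RPM.

1035 RPM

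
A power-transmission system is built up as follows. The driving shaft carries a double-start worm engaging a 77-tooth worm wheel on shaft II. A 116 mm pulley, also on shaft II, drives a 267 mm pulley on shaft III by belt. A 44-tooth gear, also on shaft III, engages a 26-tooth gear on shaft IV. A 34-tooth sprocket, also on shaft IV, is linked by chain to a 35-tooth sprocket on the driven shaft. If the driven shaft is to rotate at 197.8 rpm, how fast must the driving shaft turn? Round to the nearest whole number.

Overall ratio R = 38.5 × 2.3017 × 0.59091 × 1.0294 = 53.904.
Required input speed = output speed × R = 197.8 × 53.904 = 10662 rpm.

10662 rpm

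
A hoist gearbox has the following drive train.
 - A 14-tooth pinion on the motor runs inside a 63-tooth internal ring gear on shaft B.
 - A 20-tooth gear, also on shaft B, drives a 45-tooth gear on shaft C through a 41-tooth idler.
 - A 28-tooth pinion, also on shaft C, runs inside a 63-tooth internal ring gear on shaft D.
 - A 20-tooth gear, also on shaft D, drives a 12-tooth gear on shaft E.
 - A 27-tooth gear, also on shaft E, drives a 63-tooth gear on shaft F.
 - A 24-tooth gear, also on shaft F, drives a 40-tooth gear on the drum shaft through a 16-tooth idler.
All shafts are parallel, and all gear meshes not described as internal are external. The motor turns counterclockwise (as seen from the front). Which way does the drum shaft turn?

counterclockwise

the motor → shaft B: internal mesh, same direction → CCW.
shaft B → shaft C: driver → idler → driven is 2 external meshes, 2 reversals → CCW.
shaft C → shaft D: internal mesh, same direction → CCW.
shaft D → shaft E: external mesh, 1 reversal → CW.
shaft E → shaft F: external mesh, 1 reversal → CCW.
shaft F → the drum shaft: driver → idler → driven is 2 external meshes, 2 reversals → CCW.
6 reversals in total — an even number — so the drum shaft turns the same way as the motor.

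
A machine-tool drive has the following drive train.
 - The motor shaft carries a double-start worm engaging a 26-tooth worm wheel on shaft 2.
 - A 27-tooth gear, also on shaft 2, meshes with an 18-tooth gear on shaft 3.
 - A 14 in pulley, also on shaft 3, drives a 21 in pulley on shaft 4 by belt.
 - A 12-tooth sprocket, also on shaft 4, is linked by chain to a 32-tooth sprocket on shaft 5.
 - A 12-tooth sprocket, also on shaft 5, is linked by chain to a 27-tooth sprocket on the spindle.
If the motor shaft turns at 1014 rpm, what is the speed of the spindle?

13 rpm

Worm: ratio = 26/2 = 13, so shaft 2 turns at 1014 / 13 = 78 rpm.
Gear mesh: ratio = 18/27 = 0.66667, so shaft 3 turns at 78 / 0.66667 = 117 rpm.
Belt: ratio = 21/14 = 1.5, so shaft 4 turns at 117 / 1.5 = 78 rpm.
Chain: ratio = 32/12 = 2.6667, so shaft 5 turns at 78 / 2.6667 = 29.25 rpm.
Chain: ratio = 27/12 = 2.25, so the spindle turns at 29.25 / 2.25 = 13 rpm.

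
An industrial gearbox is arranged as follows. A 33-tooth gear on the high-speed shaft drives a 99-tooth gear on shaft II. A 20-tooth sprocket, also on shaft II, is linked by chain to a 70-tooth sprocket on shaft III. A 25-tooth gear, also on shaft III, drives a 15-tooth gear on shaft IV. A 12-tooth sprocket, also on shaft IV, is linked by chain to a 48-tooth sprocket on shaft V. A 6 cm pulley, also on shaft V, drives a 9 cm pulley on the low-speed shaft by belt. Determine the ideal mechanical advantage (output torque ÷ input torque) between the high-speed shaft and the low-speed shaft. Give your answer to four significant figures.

37.80

Each stage contributes driven/driver: gear mesh 99/33 = 3, chain 70/20 = 3.5, gear mesh 15/25 = 0.6, chain 48/12 = 4, belt 9/6 = 1.5.
Overall: 3 × 3.5 × 0.6 × 4 × 1.5 = 37.8.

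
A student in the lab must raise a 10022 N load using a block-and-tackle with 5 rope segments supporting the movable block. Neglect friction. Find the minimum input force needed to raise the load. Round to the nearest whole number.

Block-and-tackle MA = number of supporting rope parts = 5.
Effort = load / MA = 10022 / 5 = 2004.4 N.

2004 N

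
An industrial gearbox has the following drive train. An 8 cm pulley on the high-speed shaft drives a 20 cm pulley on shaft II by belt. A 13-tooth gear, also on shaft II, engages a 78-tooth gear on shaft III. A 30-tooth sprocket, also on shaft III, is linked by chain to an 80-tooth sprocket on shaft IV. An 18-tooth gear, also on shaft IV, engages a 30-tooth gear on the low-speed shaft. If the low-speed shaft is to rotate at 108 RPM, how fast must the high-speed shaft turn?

Overall ratio R = 2.5 × 6 × 2.6667 × 1.6667 = 66.667.
Required input speed = output speed × R = 108 × 66.667 = 7200 RPM.

7200 RPM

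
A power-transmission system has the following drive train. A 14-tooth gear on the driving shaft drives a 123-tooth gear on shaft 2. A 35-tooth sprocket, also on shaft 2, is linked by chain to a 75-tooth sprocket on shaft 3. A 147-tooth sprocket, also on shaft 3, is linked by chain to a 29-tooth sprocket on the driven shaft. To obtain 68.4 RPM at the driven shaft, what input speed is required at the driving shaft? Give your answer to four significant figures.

254.0 RPM

Overall ratio R = 8.7857 × 2.1429 × 0.19728 = 3.7141.
Required input speed = output speed × R = 68.4 × 3.7141 = 254.04 RPM.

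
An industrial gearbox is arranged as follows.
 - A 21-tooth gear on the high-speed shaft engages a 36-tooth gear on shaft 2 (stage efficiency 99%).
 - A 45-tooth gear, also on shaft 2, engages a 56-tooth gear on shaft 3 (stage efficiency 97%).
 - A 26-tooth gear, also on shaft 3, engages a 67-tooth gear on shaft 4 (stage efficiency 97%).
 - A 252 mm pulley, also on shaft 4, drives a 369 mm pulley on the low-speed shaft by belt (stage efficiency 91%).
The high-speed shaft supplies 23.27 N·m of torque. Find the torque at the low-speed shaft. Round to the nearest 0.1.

gear mesh 36/21 = 1.7143 → τ = 23.27·1.7143·0.99 = 39.493 N·m
gear mesh 56/45 = 1.2444 → τ = 39.493·1.2444·0.97 = 47.672 N·m
gear mesh 67/26 = 2.5769 → τ = 47.672·2.5769·0.97 = 119.16 N·m
belt 369/252 = 1.4643 → τ = 119.16·1.4643·0.91 = 158.78 N·m

158.8 N·m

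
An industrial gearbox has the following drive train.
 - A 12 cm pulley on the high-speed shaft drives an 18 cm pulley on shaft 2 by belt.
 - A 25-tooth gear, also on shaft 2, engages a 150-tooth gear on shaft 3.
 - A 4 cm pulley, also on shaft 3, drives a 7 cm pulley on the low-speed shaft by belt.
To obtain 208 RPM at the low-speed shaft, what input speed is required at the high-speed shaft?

3276 RPM

Overall ratio R = 1.5 × 6 × 1.75 = 15.75.
Required input speed = output speed × R = 208 × 15.75 = 3276 RPM.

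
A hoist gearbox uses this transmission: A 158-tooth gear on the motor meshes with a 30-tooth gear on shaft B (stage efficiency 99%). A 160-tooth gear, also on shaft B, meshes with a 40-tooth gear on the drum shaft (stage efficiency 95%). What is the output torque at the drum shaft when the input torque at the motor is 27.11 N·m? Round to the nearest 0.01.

After the gear mesh (30/158): 27.11 × 0.18987 × 0.99 = 5.096 N·m
After the gear mesh (40/160): 5.096 × 0.25 × 0.95 = 1.2103 N·m

1.21 N·m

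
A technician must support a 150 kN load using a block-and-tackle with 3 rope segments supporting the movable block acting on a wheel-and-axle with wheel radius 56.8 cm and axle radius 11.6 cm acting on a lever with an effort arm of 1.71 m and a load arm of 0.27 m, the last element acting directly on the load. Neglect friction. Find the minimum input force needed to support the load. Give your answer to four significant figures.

1.612 kN

Block-and-tackle MA = number of supporting rope parts = 3.
Wheel-and-axle MA = R/r = 56.8/11.6 = 4.8966.
Lever MA = effort arm / load arm = 1.71/0.27 = 6.3333.
Combined ideal MA = 3 × 4.8966 × 6.3333 = 93.034.
Effort = load / MA = 150 / 93.034 = 1.6123 kN.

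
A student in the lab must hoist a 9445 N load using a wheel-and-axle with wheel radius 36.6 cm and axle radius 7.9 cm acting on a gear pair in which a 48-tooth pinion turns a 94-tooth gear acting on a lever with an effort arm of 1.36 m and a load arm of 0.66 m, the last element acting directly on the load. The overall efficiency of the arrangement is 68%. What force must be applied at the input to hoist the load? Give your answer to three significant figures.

743 N

Wheel-and-axle MA = R/r = 36.6/7.9 = 4.6329.
Gear pair MA = 94/48 = 1.9583.
Lever MA = effort arm / load arm = 1.36/0.66 = 2.0606.
Combined ideal MA = 4.6329 × 1.9583 × 2.0606 = 18.695.
Actual MA = 18.695 × 0.68 = 12.713.
Effort = load / actual MA = 9445 / 12.713 = 742.95 N.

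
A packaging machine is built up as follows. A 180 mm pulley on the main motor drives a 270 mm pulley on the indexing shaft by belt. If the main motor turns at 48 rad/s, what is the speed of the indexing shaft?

32 rad/s

belt 270/180 = 1.5 → 48/1.5 = 32 rad/s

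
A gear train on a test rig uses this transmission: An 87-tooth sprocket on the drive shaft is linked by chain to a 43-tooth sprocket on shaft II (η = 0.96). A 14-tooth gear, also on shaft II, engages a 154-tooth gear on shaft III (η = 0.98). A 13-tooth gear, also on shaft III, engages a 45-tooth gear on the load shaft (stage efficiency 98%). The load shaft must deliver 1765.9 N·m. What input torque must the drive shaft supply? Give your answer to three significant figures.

102 N·m

Overall ratio R = 0.49425 × 11 × 3.4615 = 18.82; overall efficiency η = 0.96 × 0.98 × 0.98 = 0.9220.
Input torque = output torque / (R × η) = 1765.9 / (18.82 × 0.9220) = 101.77 N·m.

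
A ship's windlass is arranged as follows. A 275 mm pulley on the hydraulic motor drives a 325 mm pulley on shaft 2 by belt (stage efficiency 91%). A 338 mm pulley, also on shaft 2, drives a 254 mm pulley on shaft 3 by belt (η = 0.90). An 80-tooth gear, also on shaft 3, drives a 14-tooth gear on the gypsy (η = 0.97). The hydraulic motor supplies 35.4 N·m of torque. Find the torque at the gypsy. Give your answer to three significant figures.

belt 325/275 = 1.1818 → τ = 35.4·1.1818·0.91 = 38.071 N·m
belt 254/338 = 0.75148 → τ = 38.071·0.75148·0.90 = 25.749 N·m
gear mesh 14/80 = 0.175 → τ = 25.749·0.175·0.97 = 4.3708 N·m

4.37 N·m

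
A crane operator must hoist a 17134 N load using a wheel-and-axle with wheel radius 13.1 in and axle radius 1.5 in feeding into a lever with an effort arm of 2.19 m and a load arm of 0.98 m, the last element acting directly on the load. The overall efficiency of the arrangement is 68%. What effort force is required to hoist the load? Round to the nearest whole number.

Wheel-and-axle MA = R/r = 13.1/1.5 = 8.7333.
Lever MA = effort arm / load arm = 2.19/0.98 = 2.2347.
Combined ideal MA = 8.7333 × 2.2347 = 19.516.
Actual MA = 19.516 × 0.68 = 13.271.
Effort = load / actual MA = 17134 / 13.271 = 1291.1 N.

1291 N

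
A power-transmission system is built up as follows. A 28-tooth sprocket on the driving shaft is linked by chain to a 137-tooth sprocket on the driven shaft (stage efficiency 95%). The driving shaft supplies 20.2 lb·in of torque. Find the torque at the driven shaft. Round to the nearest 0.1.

After the chain (137/28): 20.2 × 4.8929 × 0.95 = 93.894 lb·in

93.9 lb·in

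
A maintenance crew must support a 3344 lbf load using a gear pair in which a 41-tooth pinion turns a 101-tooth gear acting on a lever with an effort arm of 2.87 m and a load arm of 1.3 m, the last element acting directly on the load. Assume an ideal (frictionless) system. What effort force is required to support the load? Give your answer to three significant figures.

615 lbf

Gear pair MA = 101/41 = 2.4634.
Lever MA = effort arm / load arm = 2.87/1.3 = 2.2077.
Combined ideal MA = 2.4634 × 2.2077 = 5.4385.
Effort = load / MA = 3344 / 5.4385 = 614.88 lbf.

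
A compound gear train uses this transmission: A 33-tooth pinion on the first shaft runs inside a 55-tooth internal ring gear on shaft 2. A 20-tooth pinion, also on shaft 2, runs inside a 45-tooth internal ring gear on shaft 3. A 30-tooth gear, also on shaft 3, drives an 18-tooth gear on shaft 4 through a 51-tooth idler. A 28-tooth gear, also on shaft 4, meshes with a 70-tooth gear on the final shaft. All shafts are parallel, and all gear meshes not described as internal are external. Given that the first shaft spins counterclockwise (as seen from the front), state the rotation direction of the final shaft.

clockwise

the first shaft → shaft 2: internal mesh, same direction → CCW.
shaft 2 → shaft 3: internal mesh, same direction → CCW.
shaft 3 → shaft 4: driver → idler → driven is 2 external meshes, 2 reversals → CCW.
shaft 4 → the final shaft: external mesh, 1 reversal → CW.
3 reversals in total — an odd number — so the final shaft turns opposite to the first shaft.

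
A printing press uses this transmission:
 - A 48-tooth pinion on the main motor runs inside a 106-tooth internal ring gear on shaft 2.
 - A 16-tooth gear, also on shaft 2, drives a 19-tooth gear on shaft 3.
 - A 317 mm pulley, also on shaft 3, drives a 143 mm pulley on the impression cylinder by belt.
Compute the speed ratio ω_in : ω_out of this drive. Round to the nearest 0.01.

Each stage contributes driven/driver: internal gear 106/48 = 2.2083, gear mesh 19/16 = 1.1875, belt 143/317 = 0.4511.
Overall: 2.2083 × 1.1875 × 0.4511 = 1.183.

1.18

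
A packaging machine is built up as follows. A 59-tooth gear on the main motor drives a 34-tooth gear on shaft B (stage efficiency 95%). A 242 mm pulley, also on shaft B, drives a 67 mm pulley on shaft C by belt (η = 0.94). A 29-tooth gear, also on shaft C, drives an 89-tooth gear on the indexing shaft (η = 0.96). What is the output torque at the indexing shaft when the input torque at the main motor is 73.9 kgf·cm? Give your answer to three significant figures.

31.0 kgf·cm

After the gear mesh (34/59): 73.9 × 0.57627 × 0.95 = 40.457 kgf·cm
After the belt (67/242): 40.457 × 0.27686 × 0.94 = 10.529 kgf·cm
After the gear mesh (89/29): 10.529 × 3.069 × 0.96 = 31.02 kgf·cm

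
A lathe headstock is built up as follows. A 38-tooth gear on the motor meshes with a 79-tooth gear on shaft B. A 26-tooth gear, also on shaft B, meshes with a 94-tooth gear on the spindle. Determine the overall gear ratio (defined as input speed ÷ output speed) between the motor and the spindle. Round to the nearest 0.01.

Each stage contributes driven/driver: gear mesh 79/38 = 2.0789, gear mesh 94/26 = 3.6154.
Overall: 2.0789 × 3.6154 = 7.5162.

7.52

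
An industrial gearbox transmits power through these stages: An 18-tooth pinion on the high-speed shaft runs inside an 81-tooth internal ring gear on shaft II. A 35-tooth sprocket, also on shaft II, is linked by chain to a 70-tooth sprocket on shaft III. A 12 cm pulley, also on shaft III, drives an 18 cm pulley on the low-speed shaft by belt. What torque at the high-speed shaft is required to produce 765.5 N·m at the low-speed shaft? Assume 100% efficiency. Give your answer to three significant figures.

56.7 N·m

Overall ratio R = 4.5 × 2 × 1.5 = 13.5.
Input torque = output torque / R = 765.5 / 13.5 = 56.704 N·m.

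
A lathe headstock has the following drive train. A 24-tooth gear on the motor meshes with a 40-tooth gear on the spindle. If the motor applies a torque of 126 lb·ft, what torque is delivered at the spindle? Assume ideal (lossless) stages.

gear mesh 40/24 = 1.6667 → τ = 126·1.6667 = 210 lb·ft

210 lb·ft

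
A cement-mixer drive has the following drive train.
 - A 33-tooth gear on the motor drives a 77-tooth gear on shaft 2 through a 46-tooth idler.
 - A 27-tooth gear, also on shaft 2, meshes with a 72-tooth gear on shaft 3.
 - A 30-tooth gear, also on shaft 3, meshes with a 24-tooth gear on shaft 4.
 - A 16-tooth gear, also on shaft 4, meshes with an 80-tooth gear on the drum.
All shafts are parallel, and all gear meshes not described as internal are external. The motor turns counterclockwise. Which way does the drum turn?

clockwise

the motor → shaft 2: driver → idler → driven is 2 external meshes, 2 reversals → CCW.
shaft 2 → shaft 3: external mesh, 1 reversal → CW.
shaft 3 → shaft 4: external mesh, 1 reversal → CCW.
shaft 4 → the drum: external mesh, 1 reversal → CW.
5 reversals in total — an odd number — so the drum turns opposite to the motor.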